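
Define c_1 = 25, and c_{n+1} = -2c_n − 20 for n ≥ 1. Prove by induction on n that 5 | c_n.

Base case: c_1 = 25 = 5·5, so 5 | c_1.
Assume 5 | c_m, so c_m = 5t for some integer t.
Then c_{m+1} = -2c_m − 20 = -2·(5t) − 20 = 5(-2t − 4), so 5 | c_{m+1}.
Hence 5 | c_n for every n ≥ 1, by induction.

5 | c_n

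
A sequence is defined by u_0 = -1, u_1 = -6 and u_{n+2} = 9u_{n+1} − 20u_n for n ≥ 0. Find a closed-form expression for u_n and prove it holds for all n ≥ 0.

Claim: u_n = 4^n − 2·5^n.

Base cases: u_0 = -1 and 4^0 − 2·5^0 = -1; u_1 = -6 and 4^1 − 2·5^1 = -6.
Assume u_i = 4^i − 2·5^i for all 0 ≤ i ≤ j, where j ≥ 1.
Then u_{j+1} = 9u_j − 20u_{j−1} = 9·(4^j − 2·5^j) − 20·(4^{j−1} − 2·5^{j−1}) = (9·4 − 20)4^{j−1} − 2·(9·5 − 20)5^{j−1} = 16·4^{j−1} − 50·5^{j−1} = 4^{j+1} − 2·5^{j+1}.
So the formula holds for j+1, and by strong induction u_n = 4^n − 2·5^n for all n ≥ 0.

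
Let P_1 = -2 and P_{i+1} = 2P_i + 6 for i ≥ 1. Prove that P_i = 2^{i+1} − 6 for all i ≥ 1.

Base case: P_1 = -2, and 2^{1+1} − 6 = 4 − 6 = -2.
Assume P_j = 2^{j+1} − 6 for some j ≥ 1.
Then P_{j+1} = 2P_j + 6 = 2·(2^{j+1} − 6) + 6 = 2^{j+2} − 12 + 6 = 2^{j+2} − 6.
This completes the inductive step, so P_i = 2^{i+1} − 6 for all i ≥ 1.

P_i = 2^{i+1} − 6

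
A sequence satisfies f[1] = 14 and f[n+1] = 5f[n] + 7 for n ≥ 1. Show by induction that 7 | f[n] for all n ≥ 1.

Base case: f[1] = 14 = 7·2, so 7 | f[1].
Assume 7 | f[k], so f[k] = 7t for some integer t.
Then f[k+1] = 5f[k] + 7 = 5·(7t) + 7 = 7(5t + 1), so 7 | f[k+1].
By induction, 7 | f[n] for all n ≥ 1.

7 | f[n]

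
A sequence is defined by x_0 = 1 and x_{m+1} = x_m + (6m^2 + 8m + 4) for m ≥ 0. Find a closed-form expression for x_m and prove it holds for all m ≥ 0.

Claim: x_m = 2m^3 + m^2 + m + 1.

Base case: x_0 = 1, and 2·0^3 + 0^2 + 0 + 1 = 1.
Assume x_k = 2k^3 + k^2 + k + 1.
Then x_{k+1} = x_k + (6k^2 + 8k + 4) = (2k^3 + k^2 + k + 1) + (6k^2 + 8k + 4) = 2k^3 + 7k^2 + 9k + 5,
and 2·(k+1)^3 + (k+1)^2 + (k+1) + 1 = 2k^3 + 7k^2 + 9k + 5.
By induction, x_m = 2m^3 + m^2 + m + 1 for all m ≥ 0.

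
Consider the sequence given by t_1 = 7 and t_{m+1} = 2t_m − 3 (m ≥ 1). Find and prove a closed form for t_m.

Claim: t_m = 2^{m+1} + 3.

Base case: t_1 = 7, and 2^{1+1} + 3 = 4 + 3 = 7.
Assume t_r = 2^{r+1} + 3 for some r ≥ 1.
Then t_{r+1} = 2t_r − 3 = 2·(2^{r+1} + 3) − 3 = 2^{r+2} + 6 − 3 = 2^{r+2} + 3.
Hence t_m = 2^{m+1} + 3 for every m ≥ 1, by induction.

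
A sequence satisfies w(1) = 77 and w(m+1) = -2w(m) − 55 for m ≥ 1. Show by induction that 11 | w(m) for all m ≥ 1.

Base case: w(1) = 77 = 11·7, so 11 | w(1).
Assume 11 | w(j), so w(j) = 11t for some integer t.
Then w(j+1) = -2w(j) − 55 = -2·(11t) − 55 = 11(-2t − 5), so 11 | w(j+1).
By induction, 11 | w(m) for all m ≥ 1.

11 | w(m)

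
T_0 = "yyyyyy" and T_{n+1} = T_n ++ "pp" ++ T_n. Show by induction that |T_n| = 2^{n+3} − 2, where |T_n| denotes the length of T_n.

Base case: |T_0| = 6, and 2^{0+3} − 2 = 6.
Assume |T_m| = 2^{m+3} − 2.
Then |T_{m+1}| = |T_m| + 2 + |T_m| = 2|T_m| + 2 = 2(2^{m+3} − 2) + 2 = 2^{m+1+3} − 4 + 2 = 2^{m+1+3} − 2.
So the formula holds for m+1, and by induction |T_n| = 2^{n+3} − 2 for all n ≥ 0.

|T_n| = 2^{n+3} − 2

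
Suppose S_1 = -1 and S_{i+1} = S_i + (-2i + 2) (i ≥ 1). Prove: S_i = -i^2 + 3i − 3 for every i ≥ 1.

Base case: S_1 = -1, and -1^2 + 3·1 − 3 = -1.
Assume S_j = -j^2 + 3j − 3.
Then S_{j+1} = S_j + (-2j + 2) = (-j^2 + 3j − 3) + (-2j + 2) = -j^2 + j − 1,
and -(j+1)^2 + 3·(j+1) − 3 = -j^2 + j − 1.
This completes the inductive step, so S_i = -i^2 + 3i − 3 for all i ≥ 1.

S_i = -i^2 + 3i − 3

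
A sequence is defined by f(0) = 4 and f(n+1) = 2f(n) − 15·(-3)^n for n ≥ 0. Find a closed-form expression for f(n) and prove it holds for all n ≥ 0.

Claim: f(n) = 2^n + 3·(-3)^n.

Base case: f(0) = 4, and 2^0 + 3·(-3)^0 = 1 + 3 = 4.
Assume f(m) = 2^m + 3·(-3)^m for some m ≥ 0.
Then f(m+1) = 2f(m) − 15·(-3)^m = 2·(2^m + 3·(-3)^m) − 15·(-3)^m = 2^{m+1} + 6·(-3)^m − 15·(-3)^m = 2^{m+1} − 9·(-3)^m = 2^{m+1} + 3·(-3)^{m+1}.
So the formula holds for m+1, and by induction f(n) = 2^n + 3·(-3)^n for all n ≥ 0.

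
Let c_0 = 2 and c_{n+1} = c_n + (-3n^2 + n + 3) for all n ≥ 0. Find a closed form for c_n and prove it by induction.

Claim: c_n = -n^3 + 2n^2 + 2n + 2.

Base case: c_0 = 2, and -0^3 + 2·0^2 + 2·0 + 2 = 2.
Assume c_m = -m^3 + 2m^2 + 2m + 2.
Then c_{m+1} = c_m + (-3m^2 + m + 3) = (-m^3 + 2m^2 + 2m + 2) + (-3m^2 + m + 3) = -m^3 − m^2 + 3m + 5,
and -(m+1)^3 + 2·(m+1)^2 + 2·(m+1) + 2 = -m^3 − m^2 + 3m + 5.
Hence c_n = -n^3 + 2n^2 + 2n + 2 for every n ≥ 0, by induction.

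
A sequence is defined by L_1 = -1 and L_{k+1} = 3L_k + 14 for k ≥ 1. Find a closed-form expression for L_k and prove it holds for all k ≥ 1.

Claim: L_k = 2·3^k − 7.

Base case: L_1 = -1, and 2·3^1 − 7 = 6 − 7 = -1.
Assume L_j = 2·3^j − 7 for some j ≥ 1.
Then L_{j+1} = 3L_j + 14 = 3·(2·3^j − 7) + 14 = 6·3^j − 21 + 14 = 2·3^{j+1} − 7.
This completes the inductive step, so L_k = 2·3^k − 7 for all k ≥ 1.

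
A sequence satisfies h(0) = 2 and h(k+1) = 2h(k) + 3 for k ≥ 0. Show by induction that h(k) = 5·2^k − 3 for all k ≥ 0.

Base case: h(0) = 2, and 5·2^0 − 3 = 5 − 3 = 2.
Assume h(j) = 5·2^j − 3 for some j ≥ 0.
Then h(j+1) = 2h(j) + 3 = 2·(5·2^j − 3) + 3 = 10·2^j − 6 + 3 = 5·2^{j+1} − 3.
So the formula holds for j+1, and by induction h(k) = 5·2^k − 3 for all k ≥ 0.

h(k) = 5·2^k − 3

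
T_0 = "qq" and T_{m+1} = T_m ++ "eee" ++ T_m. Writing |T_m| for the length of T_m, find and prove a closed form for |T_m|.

Claim: |T_m| = 5·2^m − 3.

Base case: |T_0| = 2, and 5·2^0 − 3 = 2.
Assume |T_k| = 5·2^k − 3.
Then |T_{k+1}| = |T_k| + 3 + |T_k| = 2|T_k| + 3 = 2(5·2^k − 3) + 3 = 5·2^{k+1} − 6 + 3 = 5·2^{k+1} − 3.
So the formula holds for k+1, and by induction |T_m| = 5·2^m − 3 for all m ≥ 0.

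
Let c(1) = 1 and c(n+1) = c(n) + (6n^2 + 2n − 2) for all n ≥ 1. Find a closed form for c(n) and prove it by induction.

Claim: c(n) = 2n^3 − 2n^2 − 2n + 3.

Base case: c(1) = 1, and 2·1^3 − 2·1^2 − 2·1 + 3 = 1.
Assume c(j) = 2j^3 − 2j^2 − 2j + 3.
Then c(j+1) = c(j) + (6j^2 + 2j − 2) = (2j^3 − 2j^2 − 2j + 3) + (6j^2 + 2j − 2) = 2j^3 + 4j^2 + 1,
and 2·(j+1)^3 − 2·(j+1)^2 − 2·(j+1) + 3 = 2j^3 + 4j^2 + 1.
By induction, c(n) = 2n^3 − 2n^2 − 2n + 3 for all n ≥ 1.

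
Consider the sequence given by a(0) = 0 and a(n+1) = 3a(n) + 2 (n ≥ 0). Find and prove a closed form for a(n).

Claim: a(n) = 3^n − 1.

Base case: a(0) = 0, and 3^0 − 1 = 1 − 1 = 0.
Assume a(r) = 3^r − 1 for some r ≥ 0.
Then a(r+1) = 3a(r) + 2 = 3·(3^r − 1) + 2 = 3^{r+1} − 3 + 2 = 3^{r+1} − 1.
So the formula holds for r+1, and by induction a(n) = 3^n − 1 for all n ≥ 0.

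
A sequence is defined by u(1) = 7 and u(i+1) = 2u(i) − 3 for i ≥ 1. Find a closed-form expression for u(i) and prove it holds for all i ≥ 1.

Claim: u(i) = 2^{i+1} + 3.

Base case: u(1) = 7, and 2^{1+1} + 3 = 4 + 3 = 7.
Assume u(j) = 2^{j+1} + 3 for some j ≥ 1.
Then u(j+1) = 2u(j) − 3 = 2·(2^{j+1} + 3) − 3 = 2^{j+2} + 6 − 3 = 2^{j+2} + 3.
This completes the inductive step, so u(i) = 2^{i+1} + 3 for all i ≥ 1.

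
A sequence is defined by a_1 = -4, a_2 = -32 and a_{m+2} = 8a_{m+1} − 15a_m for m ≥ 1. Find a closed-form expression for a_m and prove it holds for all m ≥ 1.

Claim: a_m = 2·3^m − 2·5^m.

Base cases: a_1 = -4 and 2·3^1 − 2·5^1 = -4; a_2 = -32 and 2·3^2 − 2·5^2 = -32.
Assume a_j = 2·3^j − 2·5^j for all 1 ≤ j ≤ k, where k ≥ 2.
Then a_{k+1} = 8a_k − 15a_{k−1} = 8·(2·3^k − 2·5^k) − 15·(2·3^{k−1} − 2·5^{k−1}) = 2·(8·3 − 15)3^{k−1} − 2·(8·5 − 15)5^{k−1} = 18·3^{k−1} − 50·5^{k−1} = 2·3^{k+1} − 2·5^{k+1}.
This completes the inductive step, so a_m = 2·3^m − 2·5^m for all m ≥ 1.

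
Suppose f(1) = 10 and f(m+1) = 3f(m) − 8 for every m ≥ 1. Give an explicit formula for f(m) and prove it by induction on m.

Claim: f(m) = 2·3^m + 4.

Base case: f(1) = 10, and 2·3^1 + 4 = 6 + 4 = 10.
Assume f(k) = 2·3^k + 4 for some k ≥ 1.
Then f(k+1) = 3f(k) − 8 = 3·(2·3^k + 4) − 8 = 6·3^k + 12 − 8 = 2·3^{k+1} + 4.
This completes the inductive step, so f(m) = 2·3^m + 4 for all m ≥ 1.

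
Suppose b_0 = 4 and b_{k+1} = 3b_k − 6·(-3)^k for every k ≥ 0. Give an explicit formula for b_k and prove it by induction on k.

Claim: b_k = 3·3^k + (-3)^k.

Base case: b_0 = 4, and 3·3^0 + (-3)^0 = 3 + 1 = 4.
Assume b_j = 3·3^j + (-3)^j for some j ≥ 0.
Then b_{j+1} = 3b_j − 6·(-3)^j = 3·(3·3^j + (-3)^j) − 6·(-3)^j = 3·3^{j+1} + 3·(-3)^j − 6·(-3)^j = 3·3^{j+1} − 3·(-3)^j = 3·3^{j+1} + (-3)^{j+1}.
By induction, b_k = 3·3^k + (-3)^k for all k ≥ 0.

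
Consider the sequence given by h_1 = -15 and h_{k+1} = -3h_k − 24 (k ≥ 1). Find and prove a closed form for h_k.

Claim: h_k = 3·(-3)^k − 6.

Base case: h_1 = -15, and 3·(-3)^1 − 6 = -9 − 6 = -15.
Assume h_j = 3·(-3)^j − 6 for some j ≥ 1.
Then h_{j+1} = -3h_j − 24 = -3·(3·(-3)^j − 6) − 24 = -9·(-3)^j + 18 − 24 = 3·(-3)^{j+1} − 6.
So the formula holds for j+1, and by induction h_k = 3·(-3)^k − 6 for all k ≥ 1.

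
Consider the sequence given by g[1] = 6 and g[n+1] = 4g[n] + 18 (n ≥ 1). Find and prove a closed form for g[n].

Claim: g[n] = 3·4^n − 6.

Base case: g[1] = 6, and 3·4^1 − 6 = 12 − 6 = 6.
Assume g[r] = 3·4^r − 6 for some r ≥ 1.
Then g[r+1] = 4g[r] + 18 = 4·(3·4^r − 6) + 18 = 12·4^r − 24 + 18 = 3·4^{r+1} − 6.
Hence g[n] = 3·4^n − 6 for every n ≥ 1, by induction.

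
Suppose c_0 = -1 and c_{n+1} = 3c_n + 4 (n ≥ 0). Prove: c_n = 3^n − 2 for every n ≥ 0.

Base case: c_0 = -1, and 3^0 − 2 = 1 − 2 = -1.
Assume c_j = 3^j − 2 for some j ≥ 0.
Then c_{j+1} = 3c_j + 4 = 3·(3^j − 2) + 4 = 3^{j+1} − 6 + 4 = 3^{j+1} − 2.
This completes the inductive step, so c_n = 3^n − 2 for all n ≥ 0.

c_n = 3^n − 2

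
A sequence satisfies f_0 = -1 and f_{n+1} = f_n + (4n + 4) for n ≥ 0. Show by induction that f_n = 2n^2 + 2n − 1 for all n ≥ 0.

Base case: f_0 = -1, and 2·0^2 + 2·0 − 1 = -1.
Assume f_j = 2j^2 + 2j − 1.
Then f_{j+1} = f_j + (4j + 4) = (2j^2 + 2j − 1) + (4j + 4) = 2j^2 + 6j + 3,
and 2·(j+1)^2 + 2·(j+1) − 1 = 2j^2 + 6j + 3.
Hence f_n = 2n^2 + 2n − 1 for every n ≥ 0, by induction.

f_n = 2n^2 + 2n − 1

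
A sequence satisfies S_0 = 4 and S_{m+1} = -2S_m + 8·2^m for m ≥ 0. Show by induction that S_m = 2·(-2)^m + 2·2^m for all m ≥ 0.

Base case: S_0 = 4, and 2·(-2)^0 + 2·2^0 = 2 + 2 = 4.
Assume S_j = 2·(-2)^j + 2·2^j for some j ≥ 0.
Then S_{j+1} = -2S_j + 8·2^j = -2·(2·(-2)^j + 2·2^j) + 8·2^j = 2·(-2)^{j+1} − 4·2^j + 8·2^j = 2·(-2)^{j+1} + 4·2^j = 2·(-2)^{j+1} + 2·2^{j+1}.
This completes the inductive step, so S_m = 2·(-2)^m + 2·2^m for all m ≥ 0.

S_m = 2·(-2)^m + 2·2^m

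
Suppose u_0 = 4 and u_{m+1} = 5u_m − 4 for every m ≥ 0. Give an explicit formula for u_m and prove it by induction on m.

Claim: u_m = 3·5^m + 1.

Base case: u_0 = 4, and 3·5^0 + 1 = 3 + 1 = 4.
Assume u_k = 3·5^k + 1 for some k ≥ 0.
Then u_{k+1} = 5u_k − 4 = 5·(3·5^k + 1) − 4 = 15·5^k + 5 − 4 = 3·5^{k+1} + 1.
Hence u_m = 3·5^m + 1 for every m ≥ 0, by induction.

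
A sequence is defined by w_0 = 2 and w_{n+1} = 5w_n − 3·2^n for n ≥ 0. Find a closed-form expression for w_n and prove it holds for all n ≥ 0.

Claim: w_n = 5^n + 2^n.

Base case: w_0 = 2, and 5^0 + 2^0 = 1 + 1 = 2.
Assume w_m = 5^m + 2^m for some m ≥ 0.
Then w_{m+1} = 5w_m − 3·2^m = 5·(5^m + 2^m) − 3·2^m = 5^{m+1} + 5·2^m − 3·2^m = 5^{m+1} + 2·2^m = 5^{m+1} + 2^{m+1}.
Hence w_n = 5^n + 2^n for every n ≥ 0, by induction.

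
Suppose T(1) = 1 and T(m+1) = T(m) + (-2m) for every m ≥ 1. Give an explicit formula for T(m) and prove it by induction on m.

Claim: T(m) = -m^2 + m + 1.

Base case: T(1) = 1, and -1^2 + 1 + 1 = 1.
Assume T(j) = -j^2 + j + 1.
Then T(j+1) = T(j) + (-2j) = (-j^2 + j + 1) + (-2j) = -j^2 − j + 1,
and -(j+1)^2 + (j+1) + 1 = -j^2 − j + 1.
By induction, T(m) = -m^2 + m + 1 for all m ≥ 1.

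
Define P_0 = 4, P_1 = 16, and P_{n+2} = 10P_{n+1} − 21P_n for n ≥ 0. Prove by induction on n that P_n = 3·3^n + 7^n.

Base cases: P_0 = 4 and 3·3^0 + 7^0 = 4; P_1 = 16 and 3·3^1 + 7^1 = 16.
Assume P_j = 3·3^j + 7^j for all 0 ≤ j ≤ m, where m ≥ 1.
Then P_{m+1} = 10P_m − 21P_{m−1} = 10·(3·3^m + 7^m) − 21·(3·3^{m−1} + 7^{m−1}) = 3·(10·3 − 21)3^{m−1} + (10·7 − 21)7^{m−1} = 27·3^{m−1} + 49·7^{m−1} = 3·3^{m+1} + 7^{m+1}.
By strong induction, P_n = 3·3^n + 7^n for all n ≥ 0.

P_n = 3·3^n + 7^n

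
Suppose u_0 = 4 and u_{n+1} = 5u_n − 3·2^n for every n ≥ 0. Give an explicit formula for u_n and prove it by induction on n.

Claim: u_n = 3·5^n + 2^n.

Base case: u_0 = 4, and 3·5^0 + 2^0 = 3 + 1 = 4.
Assume u_k = 3·5^k + 2^k for some k ≥ 0.
Then u_{k+1} = 5u_k − 3·2^k = 5·(3·5^k + 2^k) − 3·2^k = 3·5^{k+1} + 5·2^k − 3·2^k = 3·5^{k+1} + 2·2^k = 3·5^{k+1} + 2^{k+1}.
Hence u_n = 3·5^n + 2^n for every n ≥ 0, by induction.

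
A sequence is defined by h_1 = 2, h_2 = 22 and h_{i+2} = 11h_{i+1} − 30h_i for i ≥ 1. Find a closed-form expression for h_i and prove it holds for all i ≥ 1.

Claim: h_i = 2·6^i − 2·5^i.

Base cases: h_1 = 2 and 2·6^1 − 2·5^1 = 2; h_2 = 22 and 2·6^2 − 2·5^2 = 22.
Assume h_j = 2·6^j − 2·5^j for all 1 ≤ j ≤ k, where k ≥ 2.
Then h_{k+1} = 11h_k − 30h_{k−1} = 11·(2·6^k − 2·5^k) − 30·(2·6^{k−1} − 2·5^{k−1}) = 2·(11·6 − 30)6^{k−1} − 2·(11·5 − 30)5^{k−1} = 72·6^{k−1} − 50·5^{k−1} = 2·6^{k+1} − 2·5^{k+1}.
By strong induction, h_i = 2·6^i − 2·5^i for all i ≥ 1.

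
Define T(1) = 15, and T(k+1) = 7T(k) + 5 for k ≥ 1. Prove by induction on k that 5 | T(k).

Base case: T(1) = 15 = 5·3, so 5 | T(1).
Assume 5 | T(j), so T(j) = 5t for some integer t.
Then T(j+1) = 7T(j) + 5 = 7·(5t) + 5 = 5(7t + 1), so 5 | T(j+1).
By induction, 5 | T(k) for all k ≥ 1.

5 | T(k)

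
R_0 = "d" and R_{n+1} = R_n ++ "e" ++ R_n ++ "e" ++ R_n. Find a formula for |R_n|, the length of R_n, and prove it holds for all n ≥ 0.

Claim: |R_n| = 2·3^n − 1.

Base case: |R_0| = 1, and 2·3^0 − 1 = 1.
Assume |R_r| = 2·3^r − 1.
Then |R_{r+1}| = 3|R_r| + 2 = 3(2·3^r − 1) + 2 = 2·3^{r+1} − 3 + 2 = 2·3^{r+1} − 1.
This completes the inductive step, so |R_n| = 2·3^n − 1 for all n ≥ 0.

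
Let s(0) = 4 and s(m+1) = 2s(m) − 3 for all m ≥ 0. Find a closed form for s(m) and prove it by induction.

Claim: s(m) = 2^m + 3.

Base case: s(0) = 4, and 2^0 + 3 = 1 + 3 = 4.
Assume s(k) = 2^k + 3 for some k ≥ 0.
Then s(k+1) = 2s(k) − 3 = 2·(2^k + 3) − 3 = 2^{k+1} + 6 − 3 = 2^{k+1} + 3.
So the formula holds for k+1, and by induction s(m) = 2^m + 3 for all m ≥ 0.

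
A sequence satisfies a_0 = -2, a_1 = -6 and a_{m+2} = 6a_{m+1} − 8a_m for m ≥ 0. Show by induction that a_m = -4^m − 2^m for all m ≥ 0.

Base cases: a_0 = -2 and -4^0 − 2^0 = -2; a_1 = -6 and -4^1 − 2^1 = -6.
Assume a_j = -4^j − 2^j for all 0 ≤ j ≤ k, where k ≥ 1.
Then a_{k+1} = 6a_k − 8a_{k−1} = 6·(-4^k − 2^k) − 8·(-4^{k−1} − 2^{k−1}) = -(6·4 − 8)4^{k−1} − (6·2 − 8)2^{k−1} = -16·4^{k−1} − 4·2^{k−1} = -4^{k+1} − 2^{k+1}.
So the formula holds for k+1, and by strong induction a_m = -4^m − 2^m for all m ≥ 0.

a_m = -4^m − 2^m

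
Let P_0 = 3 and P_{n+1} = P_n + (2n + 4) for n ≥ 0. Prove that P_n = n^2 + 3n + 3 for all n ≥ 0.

Base case: P_0 = 3, and 0^2 + 3·0 + 3 = 3.
Assume P_r = r^2 + 3r + 3.
Then P_{r+1} = P_r + (2r + 4) = (r^2 + 3r + 3) + (2r + 4) = r^2 + 5r + 7,
and (r+1)^2 + 3·(r+1) + 3 = r^2 + 5r + 7.
This completes the inductive step, so P_n = n^2 + 3n + 3 for all n ≥ 0.

P_n = n^2 + 3n + 3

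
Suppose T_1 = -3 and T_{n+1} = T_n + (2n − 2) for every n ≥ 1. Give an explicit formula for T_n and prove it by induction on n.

Claim: T_n = n^2 − 3n − 1.

Base case: T_1 = -3, and 1^2 − 3·1 − 1 = -3.
Assume T_m = m^2 − 3m − 1.
Then T_{m+1} = T_m + (2m − 2) = (m^2 − 3m − 1) + (2m − 2) = m^2 − m − 3,
and (m+1)^2 − 3·(m+1) − 1 = m^2 − m − 3.
Hence T_n = n^2 − 3n − 1 for every n ≥ 1, by induction.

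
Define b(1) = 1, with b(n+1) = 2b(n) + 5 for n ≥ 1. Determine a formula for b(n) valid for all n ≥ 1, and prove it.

Claim: b(n) = 3·2^n − 5.

Base case: b(1) = 1, and 3·2^1 − 5 = 6 − 5 = 1.
Assume b(k) = 3·2^k − 5 for some k ≥ 1.
Then b(k+1) = 2b(k) + 5 = 2·(3·2^k − 5) + 5 = 6·2^k − 10 + 5 = 3·2^{k+1} − 5.
This completes the inductive step, so b(n) = 3·2^n − 5 for all n ≥ 1.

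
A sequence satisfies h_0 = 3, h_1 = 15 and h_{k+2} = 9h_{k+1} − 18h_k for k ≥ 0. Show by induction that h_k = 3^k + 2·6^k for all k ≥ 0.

Base cases: h_0 = 3 and 3^0 + 2·6^0 = 3; h_1 = 15 and 3^1 + 2·6^1 = 15.
Assume h_i = 3^i + 2·6^i for all 0 ≤ i ≤ j, where j ≥ 1.
Then h_{j+1} = 9h_j − 18h_{j−1} = 9·(3^j + 2·6^j) − 18·(3^{j−1} + 2·6^{j−1}) = (9·3 − 18)3^{j−1} + 2·(9·6 − 18)6^{j−1} = 9·3^{j−1} + 72·6^{j−1} = 3^{j+1} + 2·6^{j+1}.
By strong induction, h_k = 3^k + 2·6^k for all k ≥ 0.

h_k = 3^k + 2·6^k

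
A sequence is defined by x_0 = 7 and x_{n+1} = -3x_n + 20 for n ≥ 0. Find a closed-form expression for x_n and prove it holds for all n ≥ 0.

Claim: x_n = 2·(-3)^n + 5.

Base case: x_0 = 7, and 2·(-3)^0 + 5 = 2 + 5 = 7.
Assume x_j = 2·(-3)^j + 5 for some j ≥ 0.
Then x_{j+1} = -3x_j + 20 = -3·(2·(-3)^j + 5) + 20 = -6·(-3)^j − 15 + 20 = 2·(-3)^{j+1} + 5.
By induction, x_n = 2·(-3)^n + 5 for all n ≥ 0.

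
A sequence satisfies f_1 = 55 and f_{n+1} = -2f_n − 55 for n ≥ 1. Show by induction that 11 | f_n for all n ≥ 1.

Base case: f_1 = 55 = 11·5, so 11 | f_1.
Assume 11 | f_k, so f_k = 11t for some integer t.
Then f_{k+1} = -2f_k − 55 = -2·(11t) − 55 = 11(-2t − 5), so 11 | f_{k+1}.
This completes the inductive step, so 11 | f_n for all n ≥ 1.

11 | f_n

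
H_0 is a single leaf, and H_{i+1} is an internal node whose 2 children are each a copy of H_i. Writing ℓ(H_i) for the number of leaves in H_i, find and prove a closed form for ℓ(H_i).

Claim: ℓ(H_i) = 2^i.

Base case: ℓ(H_0) = 1, and 2^0 = 1.
Assume ℓ(H_j) = 2^j.
Then ℓ(H_{j+1}) = 2·ℓ(H_j) = 2·2^j = 2^{j+1}.
So the formula holds for j+1, and by induction ℓ(H_i) = 2^i for all i ≥ 0.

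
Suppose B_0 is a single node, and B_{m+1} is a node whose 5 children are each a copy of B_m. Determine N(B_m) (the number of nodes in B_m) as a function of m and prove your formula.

Claim: N(B_m) = (5^{m+1} − 1)/4.

Base case: N(B_0) = 1, and (5^{0+1} − 1)/4 = 1.
Assume N(B_j) = (5^{j+1} − 1)/4.
Then N(B_{j+1}) = 1 + 5N(B_j) = 1 + 5·(5^{j+1} − 1)/4 = 1 + (5^{j+2} − 5)/4 = (4 + 5^{j+2} − 5)/4 = (5^{j+2} − 1)/4.
By induction, N(B_m) = (5^{m+1} − 1)/4 for all m ≥ 0.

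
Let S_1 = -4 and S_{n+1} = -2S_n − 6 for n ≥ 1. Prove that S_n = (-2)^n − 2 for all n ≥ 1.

Base case: S_1 = -4, and (-2)^1 − 2 = -2 − 2 = -4.
Assume S_j = (-2)^j − 2 for some j ≥ 1.
Then S_{j+1} = -2S_j − 6 = -2·((-2)^j − 2) − 6 = -2·(-2)^j + 4 − 6 = (-2)^{j+1} − 2.
This completes the inductive step, so S_n = (-2)^n − 2 for all n ≥ 1.

S_n = (-2)^n − 2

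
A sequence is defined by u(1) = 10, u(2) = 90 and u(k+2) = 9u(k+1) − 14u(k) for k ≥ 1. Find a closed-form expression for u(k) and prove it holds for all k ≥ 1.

Claim: u(k) = 2·7^k − 2·2^k.

Base cases: u(1) = 10 and 2·7^1 − 2·2^1 = 10; u(2) = 90 and 2·7^2 − 2·2^2 = 90.
Assume u(j) = 2·7^j − 2·2^j for all 1 ≤ j ≤ r, where r ≥ 2.
Then u(r+1) = 9u(r) − 14u(r−1) = 9·(2·7^r − 2·2^r) − 14·(2·7^{r−1} − 2·2^{r−1}) = 2·(9·7 − 14)7^{r−1} − 2·(9·2 − 14)2^{r−1} = 98·7^{r−1} − 8·2^{r−1} = 2·7^{r+1} − 2·2^{r+1}.
Hence u(k) = 2·7^k − 2·2^k for every k ≥ 1, by strong induction.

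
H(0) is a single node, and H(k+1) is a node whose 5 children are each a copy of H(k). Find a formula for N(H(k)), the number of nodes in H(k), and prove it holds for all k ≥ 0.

Claim: N(H(k)) = (5^{k+1} − 1)/4.

Base case: N(H(0)) = 1, and (5^{0+1} − 1)/4 = 1.
Assume N(H(j)) = (5^{j+1} − 1)/4.
Then N(H(j+1)) = 1 + 5N(H(j)) = 1 + 5·(5^{j+1} − 1)/4 = 1 + (5^{j+2} − 5)/4 = (4 + 5^{j+2} − 5)/4 = (5^{j+2} − 1)/4.
Hence N(H(k)) = (5^{k+1} − 1)/4 for every k ≥ 0, by induction.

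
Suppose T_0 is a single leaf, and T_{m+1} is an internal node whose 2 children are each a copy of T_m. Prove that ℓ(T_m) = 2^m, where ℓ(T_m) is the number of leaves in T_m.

Base case: ℓ(T_0) = 1, and 2^0 = 1.
Assume ℓ(T_j) = 2^j.
Then ℓ(T_{j+1}) = 2·ℓ(T_j) = 2·2^j = 2^{j+1}.
By induction, ℓ(T_m) = 2^m for all m ≥ 0.

ℓ(T_m) = 2^m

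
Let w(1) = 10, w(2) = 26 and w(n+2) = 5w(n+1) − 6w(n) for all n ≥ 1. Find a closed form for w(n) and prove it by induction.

Claim: w(n) = 2·2^n + 2·3^n.

Base cases: w(1) = 10 and 2·2^1 + 2·3^1 = 10; w(2) = 26 and 2·2^2 + 2·3^2 = 26.
Assume w(j) = 2·2^j + 2·3^j for all 1 ≤ j ≤ m, where m ≥ 2.
Then w(m+1) = 5w(m) − 6w(m−1) = 5·(2·2^m + 2·3^m) − 6·(2·2^{m−1} + 2·3^{m−1}) = 2·(5·2 − 6)2^{m−1} + 2·(5·3 − 6)3^{m−1} = 8·2^{m−1} + 18·3^{m−1} = 2·2^{m+1} + 2·3^{m+1}.
This completes the inductive step, so w(n) = 2·2^n + 2·3^n for all n ≥ 1.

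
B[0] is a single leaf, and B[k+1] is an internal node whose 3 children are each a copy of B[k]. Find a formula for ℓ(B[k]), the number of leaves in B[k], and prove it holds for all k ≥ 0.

Claim: ℓ(B[k]) = 3^k.

Base case: ℓ(B[0]) = 1, and 3^0 = 1.
Assume ℓ(B[r]) = 3^r.
Then ℓ(B[r+1]) = 3·ℓ(B[r]) = 3·3^r = 3^{r+1}.
This completes the inductive step, so ℓ(B[k]) = 3^k for all k ≥ 0.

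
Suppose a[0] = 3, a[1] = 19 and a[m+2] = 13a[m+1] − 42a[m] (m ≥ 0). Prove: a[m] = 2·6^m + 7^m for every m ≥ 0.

Base cases: a[0] = 3 and 2·6^0 + 7^0 = 3; a[1] = 19 and 2·6^1 + 7^1 = 19.
Assume a[j] = 2·6^j + 7^j for all 0 ≤ j ≤ r, where r ≥ 1.
Then a[r+1] = 13a[r] − 42a[r−1] = 13·(2·6^r + 7^r) − 42·(2·6^{r−1} + 7^{r−1}) = 2·(13·6 − 42)6^{r−1} + (13·7 − 42)7^{r−1} = 72·6^{r−1} + 49·7^{r−1} = 2·6^{r+1} + 7^{r+1}.
This completes the inductive step, so a[m] = 2·6^m + 7^m for all m ≥ 0.

a[m] = 2·6^m + 7^m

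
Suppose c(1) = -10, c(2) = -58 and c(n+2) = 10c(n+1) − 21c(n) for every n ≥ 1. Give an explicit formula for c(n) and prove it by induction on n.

Claim: c(n) = -3^n − 7^n.

Base cases: c(1) = -10 and -3^1 − 7^1 = -10; c(2) = -58 and -3^2 − 7^2 = -58.
Assume c(j) = -3^j − 7^j for all 1 ≤ j ≤ m, where m ≥ 2.
Then c(m+1) = 10c(m) − 21c(m−1) = 10·(-3^m − 7^m) − 21·(-3^{m−1} − 7^{m−1}) = -(10·3 − 21)3^{m−1} − (10·7 − 21)7^{m−1} = -9·3^{m−1} − 49·7^{m−1} = -3^{m+1} − 7^{m+1}.
This completes the inductive step, so c(n) = -3^n − 7^n for all n ≥ 1.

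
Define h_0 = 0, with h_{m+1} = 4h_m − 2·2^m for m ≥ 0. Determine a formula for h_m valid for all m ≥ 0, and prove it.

Claim: h_m = -4^m + 2^m.

Base case: h_0 = 0, and -4^0 + 2^0 = -1 + 1 = 0.
Assume h_r = -4^r + 2^r for some r ≥ 0.
Then h_{r+1} = 4h_r − 2·2^r = 4·(-4^r + 2^r) − 2·2^r = -4^{r+1} + 4·2^r − 2·2^r = -4^{r+1} + 2·2^r = -4^{r+1} + 2^{r+1}.
Hence h_m = -4^m + 2^m for every m ≥ 0, by induction.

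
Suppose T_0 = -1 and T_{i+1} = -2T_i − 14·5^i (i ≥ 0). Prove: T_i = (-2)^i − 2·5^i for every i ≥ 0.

Base case: T_0 = -1, and (-2)^0 − 2·5^0 = 1 − 2 = -1.
Assume T_j = (-2)^j − 2·5^j for some j ≥ 0.
Then T_{j+1} = -2T_j − 14·5^j = -2·((-2)^j − 2·5^j) − 14·5^j = (-2)^{j+1} + 4·5^j − 14·5^j = (-2)^{j+1} − 10·5^j = (-2)^{j+1} − 2·5^{j+1}.
Hence T_i = (-2)^i − 2·5^i for every i ≥ 0, by induction.

T_i = (-2)^i − 2·5^i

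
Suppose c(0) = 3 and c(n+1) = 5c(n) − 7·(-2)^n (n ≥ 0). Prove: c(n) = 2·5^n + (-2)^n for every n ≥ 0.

Base case: c(0) = 3, and 2·5^0 + (-2)^0 = 2 + 1 = 3.
Assume c(k) = 2·5^k + (-2)^k for some k ≥ 0.
Then c(k+1) = 5c(k) − 7·(-2)^k = 5·(2·5^k + (-2)^k) − 7·(-2)^k = 2·5^{k+1} + 5·(-2)^k − 7·(-2)^k = 2·5^{k+1} − 2·(-2)^k = 2·5^{k+1} + (-2)^{k+1}.
This completes the inductive step, so c(n) = 2·5^n + (-2)^n for all n ≥ 0.

c(n) = 2·5^n + (-2)^n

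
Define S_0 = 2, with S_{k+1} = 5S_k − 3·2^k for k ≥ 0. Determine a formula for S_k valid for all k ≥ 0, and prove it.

Claim: S_k = 5^k + 2^k.

Base case: S_0 = 2, and 5^0 + 2^0 = 1 + 1 = 2.
Assume S_r = 5^r + 2^r for some r ≥ 0.
Then S_{r+1} = 5S_r − 3·2^r = 5·(5^r + 2^r) − 3·2^r = 5^{r+1} + 5·2^r − 3·2^r = 5^{r+1} + 2·2^r = 5^{r+1} + 2^{r+1}.
This completes the inductive step, so S_k = 5^k + 2^k for all k ≥ 0.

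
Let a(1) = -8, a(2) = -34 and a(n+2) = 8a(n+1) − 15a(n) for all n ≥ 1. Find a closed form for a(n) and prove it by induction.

Claim: a(n) = -3^n − 5^n.

Base cases: a(1) = -8 and -3^1 − 5^1 = -8; a(2) = -34 and -3^2 − 5^2 = -34.
Assume a(j) = -3^j − 5^j for all 1 ≤ j ≤ m, where m ≥ 2.
Then a(m+1) = 8a(m) − 15a(m−1) = 8·(-3^m − 5^m) − 15·(-3^{m−1} − 5^{m−1}) = -(8·3 − 15)3^{m−1} − (8·5 − 15)5^{m−1} = -9·3^{m−1} − 25·5^{m−1} = -3^{m+1} − 5^{m+1}.
This completes the inductive step, so a(n) = -3^n − 5^n for all n ≥ 1.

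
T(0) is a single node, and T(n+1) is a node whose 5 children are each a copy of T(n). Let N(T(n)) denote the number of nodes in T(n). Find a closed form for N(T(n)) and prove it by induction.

Claim: N(T(n)) = (5^{n+1} − 1)/4.

Base case: N(T(0)) = 1, and (5^{0+1} − 1)/4 = 1.
Assume N(T(r)) = (5^{r+1} − 1)/4.
Then N(T(r+1)) = 1 + 5N(T(r)) = 1 + 5·(5^{r+1} − 1)/4 = 1 + (5^{r+2} − 5)/4 = (4 + 5^{r+2} − 5)/4 = (5^{r+2} − 1)/4.
So the formula holds for r+1, and by induction N(T(n)) = (5^{n+1} − 1)/4 for all n ≥ 0.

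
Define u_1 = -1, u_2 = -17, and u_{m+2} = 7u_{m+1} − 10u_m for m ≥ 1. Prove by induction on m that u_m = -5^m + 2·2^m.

Base cases: u_1 = -1 and -5^1 + 2·2^1 = -1; u_2 = -17 and -5^2 + 2·2^2 = -17.
Assume u_j = -5^j + 2·2^j for all 1 ≤ j ≤ r, where r ≥ 2.
Then u_{r+1} = 7u_r − 10u_{r−1} = 7·(-5^r + 2·2^r) − 10·(-5^{r−1} + 2·2^{r−1}) = -(7·5 − 10)5^{r−1} + 2·(7·2 − 10)2^{r−1} = -25·5^{r−1} + 8·2^{r−1} = -5^{r+1} + 2·2^{r+1}.
By strong induction, u_m = -5^m + 2·2^m for all m ≥ 1.

u_m = -5^m + 2·2^m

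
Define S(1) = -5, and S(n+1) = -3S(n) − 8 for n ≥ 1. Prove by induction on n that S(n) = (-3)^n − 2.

Base case: S(1) = -5, and (-3)^1 − 2 = -3 − 2 = -5.
Assume S(r) = (-3)^r − 2 for some r ≥ 1.
Then S(r+1) = -3S(r) − 8 = -3·((-3)^r − 2) − 8 = -3·(-3)^r + 6 − 8 = (-3)^{r+1} − 2.
This completes the inductive step, so S(n) = (-3)^n − 2 for all n ≥ 1.

S(n) = (-3)^n − 2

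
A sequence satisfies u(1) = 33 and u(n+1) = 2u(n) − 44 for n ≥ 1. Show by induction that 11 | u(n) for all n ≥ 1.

Base case: u(1) = 33 = 11·3, so 11 | u(1).
Assume 11 | u(m), so u(m) = 11t for some integer t.
Then u(m+1) = 2u(m) − 44 = 2·(11t) − 44 = 11(2t − 4), so 11 | u(m+1).
By induction, 11 | u(n) for all n ≥ 1.

11 | u(n)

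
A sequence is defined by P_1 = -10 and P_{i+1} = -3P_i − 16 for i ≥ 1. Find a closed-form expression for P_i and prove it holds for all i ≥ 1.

Claim: P_i = 2·(-3)^i − 4.

Base case: P_1 = -10, and 2·(-3)^1 − 4 = -6 − 4 = -10.
Assume P_r = 2·(-3)^r − 4 for some r ≥ 1.
Then P_{r+1} = -3P_r − 16 = -3·(2·(-3)^r − 4) − 16 = -6·(-3)^r + 12 − 16 = 2·(-3)^{r+1} − 4.
This completes the inductive step, so P_i = 2·(-3)^i − 4 for all i ≥ 1.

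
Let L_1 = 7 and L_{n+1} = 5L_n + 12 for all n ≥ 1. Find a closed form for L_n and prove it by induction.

Claim: L_n = 2·5^n − 3.

Base case: L_1 = 7, and 2·5^1 − 3 = 10 − 3 = 7.
Assume L_j = 2·5^j − 3 for some j ≥ 1.
Then L_{j+1} = 5L_j + 12 = 5·(2·5^j − 3) + 12 = 10·5^j − 15 + 12 = 2·5^{j+1} − 3.
This completes the inductive step, so L_n = 2·5^n − 3 for all n ≥ 1.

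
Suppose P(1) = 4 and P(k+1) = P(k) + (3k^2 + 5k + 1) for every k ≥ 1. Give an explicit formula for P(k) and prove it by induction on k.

Claim: P(k) = k^3 + k^2 − k + 3.

Base case: P(1) = 4, and 1^3 + 1^2 − 1 + 3 = 4.
Assume P(m) = m^3 + m^2 − m + 3.
Then P(m+1) = P(m) + (3m^2 + 5m + 1) = (m^3 + m^2 − m + 3) + (3m^2 + 5m + 1) = m^3 + 4m^2 + 4m + 4,
and (m+1)^3 + (m+1)^2 − (m+1) + 3 = m^3 + 4m^2 + 4m + 4.
Hence P(k) = k^3 + k^2 − k + 3 for every k ≥ 1, by induction.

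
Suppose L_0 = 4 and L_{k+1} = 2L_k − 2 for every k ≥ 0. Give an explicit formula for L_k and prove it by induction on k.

Claim: L_k = 2^{k+1} + 2.

Base case: L_0 = 4, and 2^{0+1} + 2 = 2 + 2 = 4.
Assume L_m = 2^{m+1} + 2 for some m ≥ 0.
Then L_{m+1} = 2L_m − 2 = 2·(2^{m+1} + 2) − 2 = 2^{m+2} + 4 − 2 = 2^{m+2} + 2.
By induction, L_k = 2^{k+1} + 2 for all k ≥ 0.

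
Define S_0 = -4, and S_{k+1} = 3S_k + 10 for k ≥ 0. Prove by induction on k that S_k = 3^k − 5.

Base case: S_0 = -4, and 3^0 − 5 = 1 − 5 = -4.
Assume S_m = 3^m − 5 for some m ≥ 0.
Then S_{m+1} = 3S_m + 10 = 3·(3^m − 5) + 10 = 3^{m+1} − 15 + 10 = 3^{m+1} − 5.
By induction, S_k = 3^k − 5 for all k ≥ 0.

S_k = 3^k − 5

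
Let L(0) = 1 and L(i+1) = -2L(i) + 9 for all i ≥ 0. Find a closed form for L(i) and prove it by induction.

Claim: L(i) = -2·(-2)^i + 3.

Base case: L(0) = 1, and -2·(-2)^0 + 3 = -2 + 3 = 1.
Assume L(r) = -2·(-2)^r + 3 for some r ≥ 0.
Then L(r+1) = -2L(r) + 9 = -2·(-2·(-2)^r + 3) + 9 = 4·(-2)^r − 6 + 9 = -2·(-2)^{r+1} + 3.
This completes the inductive step, so L(i) = -2·(-2)^i + 3 for all i ≥ 0.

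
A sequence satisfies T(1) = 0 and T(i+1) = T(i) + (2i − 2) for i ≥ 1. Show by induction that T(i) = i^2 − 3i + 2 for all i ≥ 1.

Base case: T(1) = 0, and 1^2 − 3·1 + 2 = 0.
Assume T(r) = r^2 − 3r + 2.
Then T(r+1) = T(r) + (2r − 2) = (r^2 − 3r + 2) + (2r − 2) = r^2 − r,
and (r+1)^2 − 3·(r+1) + 2 = r^2 − r.
By induction, T(i) = i^2 − 3i + 2 for all i ≥ 1.

T(i) = i^2 − 3i + 2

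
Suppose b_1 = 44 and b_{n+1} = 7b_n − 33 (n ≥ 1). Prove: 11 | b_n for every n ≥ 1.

Base case: b_1 = 44 = 11·4, so 11 | b_1.
Assume 11 | b_r, so b_r = 11t for some integer t.
Then b_{r+1} = 7b_r − 33 = 7·(11t) − 33 = 11(7t − 3), so 11 | b_{r+1}.
By induction, 11 | b_n for all n ≥ 1.

11 | b_n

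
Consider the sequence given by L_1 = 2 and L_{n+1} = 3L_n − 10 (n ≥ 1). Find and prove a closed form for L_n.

Claim: L_n = -3^n + 5.

Base case: L_1 = 2, and -3^1 + 5 = -3 + 5 = 2.
Assume L_j = -3^j + 5 for some j ≥ 1.
Then L_{j+1} = 3L_j − 10 = 3·(-3^j + 5) − 10 = -3^{j+1} + 15 − 10 = -3^{j+1} + 5.
By induction, L_n = -3^n + 5 for all n ≥ 1.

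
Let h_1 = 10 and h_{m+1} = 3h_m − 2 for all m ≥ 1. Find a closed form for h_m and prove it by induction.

Claim: h_m = 3^{m+1} + 1.

Base case: h_1 = 10, and 3^{1+1} + 1 = 9 + 1 = 10.
Assume h_j = 3^{j+1} + 1 for some j ≥ 1.
Then h_{j+1} = 3h_j − 2 = 3·(3^{j+1} + 1) − 2 = 3^{j+2} + 3 − 2 = 3^{j+2} + 1.
So the formula holds for j+1, and by induction h_m = 3^{m+1} + 1 for all m ≥ 1.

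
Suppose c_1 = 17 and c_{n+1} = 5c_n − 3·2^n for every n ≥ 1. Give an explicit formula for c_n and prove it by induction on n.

Claim: c_n = 3·5^n + 2^n.

Base case: c_1 = 17, and 3·5^1 + 2^1 = 15 + 2 = 17.
Assume c_m = 3·5^m + 2^m for some m ≥ 1.
Then c_{m+1} = 5c_m − 3·2^m = 5·(3·5^m + 2^m) − 3·2^m = 3·5^{m+1} + 5·2^m − 3·2^m = 3·5^{m+1} + 2·2^m = 3·5^{m+1} + 2^{m+1}.
By induction, c_n = 3·5^n + 2^n for all n ≥ 1.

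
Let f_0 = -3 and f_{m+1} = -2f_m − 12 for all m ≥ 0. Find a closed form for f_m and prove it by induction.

Claim: f_m = (-2)^m − 4.

Base case: f_0 = -3, and (-2)^0 − 4 = 1 − 4 = -3.
Assume f_j = (-2)^j − 4 for some j ≥ 0.
Then f_{j+1} = -2f_j − 12 = -2·((-2)^j − 4) − 12 = -2·(-2)^j + 8 − 12 = (-2)^{j+1} − 4.
Hence f_m = (-2)^m − 4 for every m ≥ 0, by induction.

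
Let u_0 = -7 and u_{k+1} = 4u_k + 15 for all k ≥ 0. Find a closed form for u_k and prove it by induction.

Claim: u_k = -2·4^k − 5.

Base case: u_0 = -7, and -2·4^0 − 5 = -2 − 5 = -7.
Assume u_m = -2·4^m − 5 for some m ≥ 0.
Then u_{m+1} = 4u_m + 15 = 4·(-2·4^m − 5) + 15 = -8·4^m − 20 + 15 = -2·4^{m+1} − 5.
So the formula holds for m+1, and by induction u_k = -2·4^k − 5 for all k ≥ 0.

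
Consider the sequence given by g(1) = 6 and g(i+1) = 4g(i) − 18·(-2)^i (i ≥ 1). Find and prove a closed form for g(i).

Claim: g(i) = 3·4^i + 3·(-2)^i.

Base case: g(1) = 6, and 3·4^1 + 3·(-2)^1 = 12 − 6 = 6.
Assume g(j) = 3·4^j + 3·(-2)^j for some j ≥ 1.
Then g(j+1) = 4g(j) − 18·(-2)^j = 4·(3·4^j + 3·(-2)^j) − 18·(-2)^j = 3·4^{j+1} + 12·(-2)^j − 18·(-2)^j = 3·4^{j+1} − 6·(-2)^j = 3·4^{j+1} + 3·(-2)^{j+1}.
Hence g(i) = 3·4^i + 3·(-2)^i for every i ≥ 1, by induction.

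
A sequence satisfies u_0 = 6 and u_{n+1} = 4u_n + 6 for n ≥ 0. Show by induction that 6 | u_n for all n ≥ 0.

Base case: u_0 = 6 = 6·1, so 6 | u_0.
Assume 6 | u_m, so u_m = 6t for some integer t.
Then u_{m+1} = 4u_m + 6 = 4·(6t) + 6 = 6(4t + 1), so 6 | u_{m+1}.
This completes the inductive step, so 6 | u_n for all n ≥ 0.

6 | u_n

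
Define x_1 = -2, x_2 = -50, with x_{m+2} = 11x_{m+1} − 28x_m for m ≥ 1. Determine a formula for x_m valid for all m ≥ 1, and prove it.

Claim: x_m = 3·4^m − 2·7^m.

Base cases: x_1 = -2 and 3·4^1 − 2·7^1 = -2; x_2 = -50 and 3·4^2 − 2·7^2 = -50.
Assume x_j = 3·4^j − 2·7^j for all 1 ≤ j ≤ k, where k ≥ 2.
Then x_{k+1} = 11x_k − 28x_{k−1} = 11·(3·4^k − 2·7^k) − 28·(3·4^{k−1} − 2·7^{k−1}) = 3·(11·4 − 28)4^{k−1} − 2·(11·7 − 28)7^{k−1} = 48·4^{k−1} − 98·7^{k−1} = 3·4^{k+1} − 2·7^{k+1}.
This completes the inductive step, so x_m = 3·4^m − 2·7^m for all m ≥ 1.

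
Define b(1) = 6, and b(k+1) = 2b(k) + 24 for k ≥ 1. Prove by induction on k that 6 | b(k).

Base case: b(1) = 6 = 6·1, so 6 | b(1).
Assume 6 | b(j), so b(j) = 6t for some integer t.
Then b(j+1) = 2b(j) + 24 = 2·(6t) + 24 = 6(2t + 4), so 6 | b(j+1).
Hence 6 | b(k) for every k ≥ 1, by induction.

6 | b(k)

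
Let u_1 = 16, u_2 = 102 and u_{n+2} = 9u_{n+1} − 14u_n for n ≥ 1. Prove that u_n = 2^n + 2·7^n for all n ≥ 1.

Base cases: u_1 = 16 and 2^1 + 2·7^1 = 16; u_2 = 102 and 2^2 + 2·7^2 = 102.
Assume u_j = 2^j + 2·7^j for all 1 ≤ j ≤ m, where m ≥ 2.
Then u_{m+1} = 9u_m − 14u_{m−1} = 9·(2^m + 2·7^m) − 14·(2^{m−1} + 2·7^{m−1}) = (9·2 − 14)2^{m−1} + 2·(9·7 − 14)7^{m−1} = 4·2^{m−1} + 98·7^{m−1} = 2^{m+1} + 2·7^{m+1}.
So the formula holds for m+1, and by strong induction u_n = 2^n + 2·7^n for all n ≥ 1.

u_n = 2^n + 2·7^n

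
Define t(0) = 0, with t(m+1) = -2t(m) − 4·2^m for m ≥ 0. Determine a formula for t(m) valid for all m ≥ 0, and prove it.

Claim: t(m) = (-2)^m − 2^m.

Base case: t(0) = 0, and (-2)^0 − 2^0 = 1 − 1 = 0.
Assume t(k) = (-2)^k − 2^k for some k ≥ 0.
Then t(k+1) = -2t(k) − 4·2^k = -2·((-2)^k − 2^k) − 4·2^k = (-2)^{k+1} + 2·2^k − 4·2^k = (-2)^{k+1} − 2·2^k = (-2)^{k+1} − 2^{k+1}.
So the formula holds for k+1, and by induction t(m) = (-2)^m − 2^m for all m ≥ 0.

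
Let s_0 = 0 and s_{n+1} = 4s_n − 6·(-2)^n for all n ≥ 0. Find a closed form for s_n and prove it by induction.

Claim: s_n = -4^n + (-2)^n.

Base case: s_0 = 0, and -4^0 + (-2)^0 = -1 + 1 = 0.
Assume s_r = -4^r + (-2)^r for some r ≥ 0.
Then s_{r+1} = 4s_r − 6·(-2)^r = 4·(-4^r + (-2)^r) − 6·(-2)^r = -4^{r+1} + 4·(-2)^r − 6·(-2)^r = -4^{r+1} − 2·(-2)^r = -4^{r+1} + (-2)^{r+1}.
By induction, s_n = -4^n + (-2)^n for all n ≥ 0.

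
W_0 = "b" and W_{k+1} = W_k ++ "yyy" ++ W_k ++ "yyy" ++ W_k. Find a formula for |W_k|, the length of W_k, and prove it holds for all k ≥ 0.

Claim: |W_k| = 4·3^k − 3.

Base case: |W_0| = 1, and 4·3^0 − 3 = 1.
Assume |W_j| = 4·3^j − 3.
Then |W_{j+1}| = 3|W_j| + 6 = 3(4·3^j − 3) + 6 = 4·3^{j+1} − 9 + 6 = 4·3^{j+1} − 3.
By induction, |W_k| = 4·3^k − 3 for all k ≥ 0.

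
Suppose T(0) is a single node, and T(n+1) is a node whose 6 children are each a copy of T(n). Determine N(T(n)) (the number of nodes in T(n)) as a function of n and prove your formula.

Claim: N(T(n)) = (6^{n+1} − 1)/5.

Base case: N(T(0)) = 1, and (6^{0+1} − 1)/5 = 1.
Assume N(T(k)) = (6^{k+1} − 1)/5.
Then N(T(k+1)) = 1 + 6N(T(k)) = 1 + 6·(6^{k+1} − 1)/5 = 1 + (6^{k+2} − 6)/5 = (5 + 6^{k+2} − 6)/5 = (6^{k+2} − 1)/5.
By induction, N(T(n)) = (6^{n+1} − 1)/5 for all n ≥ 0.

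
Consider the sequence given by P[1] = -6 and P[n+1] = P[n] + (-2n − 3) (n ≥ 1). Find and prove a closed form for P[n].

Claim: P[n] = -n^2 − 2n − 3.

Base case: P[1] = -6, and -1^2 − 2·1 − 3 = -6.
Assume P[m] = -m^2 − 2m − 3.
Then P[m+1] = P[m] + (-2m − 3) = (-m^2 − 2m − 3) + (-2m − 3) = -m^2 − 4m − 6,
and -(m+1)^2 − 2·(m+1) − 3 = -m^2 − 4m − 6.
This completes the inductive step, so P[n] = -n^2 − 2n − 3 for all n ≥ 1.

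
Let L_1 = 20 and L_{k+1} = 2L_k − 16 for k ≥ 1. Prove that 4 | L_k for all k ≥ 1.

Base case: L_1 = 20 = 4·5, so 4 | L_1.
Assume 4 | L_j, so L_j = 4t for some integer t.
Then L_{j+1} = 2L_j − 16 = 2·(4t) − 16 = 4(2t − 4), so 4 | L_{j+1}.
Hence 4 | L_k for every k ≥ 1, by induction.

4 | L_k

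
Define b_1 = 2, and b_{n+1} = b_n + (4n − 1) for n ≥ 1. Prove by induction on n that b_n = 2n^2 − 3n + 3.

Base case: b_1 = 2, and 2·1^2 − 3·1 + 3 = 2.
Assume b_k = 2k^2 − 3k + 3.
Then b_{k+1} = b_k + (4k − 1) = (2k^2 − 3k + 3) + (4k − 1) = 2k^2 + k + 2,
and 2·(k+1)^2 − 3·(k+1) + 3 = 2k^2 + k + 2.
Hence b_n = 2n^2 − 3n + 3 for every n ≥ 1, by induction.

b_n = 2n^2 − 3n + 3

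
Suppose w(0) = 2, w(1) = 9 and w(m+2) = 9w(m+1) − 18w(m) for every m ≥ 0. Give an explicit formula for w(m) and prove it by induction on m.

Claim: w(m) = 3^m + 6^m.

Base cases: w(0) = 2 and 3^0 + 6^0 = 2; w(1) = 9 and 3^1 + 6^1 = 9.
Assume w(i) = 3^i + 6^i for all 0 ≤ i ≤ j, where j ≥ 1.
Then w(j+1) = 9w(j) − 18w(j−1) = 9·(3^j + 6^j) − 18·(3^{j−1} + 6^{j−1}) = (9·3 − 18)3^{j−1} + (9·6 − 18)6^{j−1} = 9·3^{j−1} + 36·6^{j−1} = 3^{j+1} + 6^{j+1}.
By strong induction, w(m) = 3^m + 6^m for all m ≥ 0.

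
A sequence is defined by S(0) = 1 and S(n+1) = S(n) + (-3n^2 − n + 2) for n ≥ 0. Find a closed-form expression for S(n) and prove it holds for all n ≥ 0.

Claim: S(n) = -n^3 + n^2 + 2n + 1.

Base case: S(0) = 1, and -0^3 + 0^2 + 2·0 + 1 = 1.
Assume S(r) = -r^3 + r^2 + 2r + 1.
Then S(r+1) = S(r) + (-3r^2 − r + 2) = (-r^3 + r^2 + 2r + 1) + (-3r^2 − r + 2) = -r^3 − 2r^2 + r + 3,
and -(r+1)^3 + (r+1)^2 + 2·(r+1) + 1 = -r^3 − 2r^2 + r + 3.
Hence S(n) = -n^3 + n^2 + 2n + 1 for every n ≥ 0, by induction.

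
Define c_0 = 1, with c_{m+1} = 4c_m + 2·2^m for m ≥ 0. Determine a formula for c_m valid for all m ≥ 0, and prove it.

Claim: c_m = 2·4^m − 2^m.

Base case: c_0 = 1, and 2·4^0 − 2^0 = 2 − 1 = 1.
Assume c_k = 2·4^k − 2^k for some k ≥ 0.
Then c_{k+1} = 4c_k + 2·2^k = 4·(2·4^k − 2^k) + 2·2^k = 2·4^{k+1} − 4·2^k + 2·2^k = 2·4^{k+1} − 2·2^k = 2·4^{k+1} − 2^{k+1}.
By induction, c_m = 2·4^m − 2^m for all m ≥ 0.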